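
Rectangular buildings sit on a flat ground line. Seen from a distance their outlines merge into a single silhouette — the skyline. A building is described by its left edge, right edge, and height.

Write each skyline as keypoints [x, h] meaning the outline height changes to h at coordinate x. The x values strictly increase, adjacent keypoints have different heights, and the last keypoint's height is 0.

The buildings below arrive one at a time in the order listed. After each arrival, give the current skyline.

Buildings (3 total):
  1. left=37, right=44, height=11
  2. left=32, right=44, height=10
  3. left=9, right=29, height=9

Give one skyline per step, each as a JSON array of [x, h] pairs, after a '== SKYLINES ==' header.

== SKYLINES ==
[[37,11],[44,0]]
[[32,10],[37,11],[44,0]]
[[9,9],[29,0],[32,10],[37,11],[44,0]]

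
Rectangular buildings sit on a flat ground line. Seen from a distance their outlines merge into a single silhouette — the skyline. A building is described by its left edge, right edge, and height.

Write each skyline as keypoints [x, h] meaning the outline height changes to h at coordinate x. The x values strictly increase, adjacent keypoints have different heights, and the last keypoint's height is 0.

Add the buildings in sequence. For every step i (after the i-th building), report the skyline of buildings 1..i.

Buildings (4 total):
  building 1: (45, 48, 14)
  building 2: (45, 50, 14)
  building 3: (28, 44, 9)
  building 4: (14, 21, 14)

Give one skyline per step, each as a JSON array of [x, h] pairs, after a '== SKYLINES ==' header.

== SKYLINES ==
[[45,14],[48,0]]
[[45,14],[50,0]]
[[28,9],[44,0],[45,14],[50,0]]
[[14,14],[21,0],[28,9],[44,0],[45,14],[50,0]]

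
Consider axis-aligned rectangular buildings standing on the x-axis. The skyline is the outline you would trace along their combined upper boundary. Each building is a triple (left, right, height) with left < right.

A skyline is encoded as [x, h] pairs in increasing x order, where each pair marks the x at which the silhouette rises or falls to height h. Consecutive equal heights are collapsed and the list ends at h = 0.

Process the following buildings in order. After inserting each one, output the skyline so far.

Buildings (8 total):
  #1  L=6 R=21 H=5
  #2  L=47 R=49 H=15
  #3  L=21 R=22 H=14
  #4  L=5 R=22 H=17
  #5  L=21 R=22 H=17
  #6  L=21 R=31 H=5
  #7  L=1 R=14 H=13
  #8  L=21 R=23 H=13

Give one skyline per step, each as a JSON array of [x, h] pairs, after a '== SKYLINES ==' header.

== SKYLINES ==
[[6,5],[21,0]]
[[6,5],[21,0],[47,15],[49,0]]
[[6,5],[21,14],[22,0],[47,15],[49,0]]
[[5,17],[22,0],[47,15],[49,0]]
[[5,17],[22,0],[47,15],[49,0]]
[[5,17],[22,5],[31,0],[47,15],[49,0]]
[[1,13],[5,17],[22,5],[31,0],[47,15],[49,0]]
[[1,13],[5,17],[22,13],[23,5],[31,0],[47,15],[49,0]]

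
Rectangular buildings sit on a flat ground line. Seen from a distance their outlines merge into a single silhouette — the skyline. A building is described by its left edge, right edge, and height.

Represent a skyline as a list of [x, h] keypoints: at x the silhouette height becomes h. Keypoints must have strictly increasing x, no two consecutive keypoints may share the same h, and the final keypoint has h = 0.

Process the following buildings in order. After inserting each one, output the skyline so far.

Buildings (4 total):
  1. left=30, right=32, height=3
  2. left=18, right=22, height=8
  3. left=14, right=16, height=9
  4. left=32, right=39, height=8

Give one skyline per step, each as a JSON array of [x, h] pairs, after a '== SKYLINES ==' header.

== SKYLINES ==
[[30,3],[32,0]]
[[18,8],[22,0],[30,3],[32,0]]
[[14,9],[16,0],[18,8],[22,0],[30,3],[32,0]]
[[14,9],[16,0],[18,8],[22,0],[30,3],[32,8],[39,0]]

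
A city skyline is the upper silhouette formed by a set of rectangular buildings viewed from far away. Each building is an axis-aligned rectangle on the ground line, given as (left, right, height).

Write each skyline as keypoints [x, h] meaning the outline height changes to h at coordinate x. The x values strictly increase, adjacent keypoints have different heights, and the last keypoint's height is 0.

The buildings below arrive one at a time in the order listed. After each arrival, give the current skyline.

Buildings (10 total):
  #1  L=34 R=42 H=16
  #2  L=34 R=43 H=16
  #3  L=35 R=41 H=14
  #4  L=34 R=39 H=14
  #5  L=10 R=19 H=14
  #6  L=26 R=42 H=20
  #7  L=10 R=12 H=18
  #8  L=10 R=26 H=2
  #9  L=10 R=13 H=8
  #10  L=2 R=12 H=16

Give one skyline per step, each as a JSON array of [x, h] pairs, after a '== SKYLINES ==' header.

== SKYLINES ==
[[34,16],[42,0]]
[[34,16],[43,0]]
[[34,16],[43,0]]
[[34,16],[43,0]]
[[10,14],[19,0],[34,16],[43,0]]
[[10,14],[19,0],[26,20],[42,16],[43,0]]
[[10,18],[12,14],[19,0],[26,20],[42,16],[43,0]]
[[10,18],[12,14],[19,2],[26,20],[42,16],[43,0]]
[[10,18],[12,14],[19,2],[26,20],[42,16],[43,0]]
[[2,16],[10,18],[12,14],[19,2],[26,20],[42,16],[43,0]]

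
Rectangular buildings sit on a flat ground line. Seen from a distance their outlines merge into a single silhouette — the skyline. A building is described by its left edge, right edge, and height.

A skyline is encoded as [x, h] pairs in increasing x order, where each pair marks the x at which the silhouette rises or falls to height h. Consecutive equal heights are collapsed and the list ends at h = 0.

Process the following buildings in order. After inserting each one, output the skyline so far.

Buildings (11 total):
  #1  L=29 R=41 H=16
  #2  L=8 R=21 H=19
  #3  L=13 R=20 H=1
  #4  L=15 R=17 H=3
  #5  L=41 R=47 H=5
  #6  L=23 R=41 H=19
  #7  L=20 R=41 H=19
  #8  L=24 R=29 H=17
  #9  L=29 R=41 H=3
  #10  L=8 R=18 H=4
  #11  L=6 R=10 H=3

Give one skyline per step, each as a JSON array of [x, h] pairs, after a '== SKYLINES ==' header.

== SKYLINES ==
[[29,16],[41,0]]
[[8,19],[21,0],[29,16],[41,0]]
[[8,19],[21,0],[29,16],[41,0]]
[[8,19],[21,0],[29,16],[41,0]]
[[8,19],[21,0],[29,16],[41,5],[47,0]]
[[8,19],[21,0],[23,19],[41,5],[47,0]]
[[8,19],[41,5],[47,0]]
[[8,19],[41,5],[47,0]]
[[8,19],[41,5],[47,0]]
[[8,19],[41,5],[47,0]]
[[6,3],[8,19],[41,5],[47,0]]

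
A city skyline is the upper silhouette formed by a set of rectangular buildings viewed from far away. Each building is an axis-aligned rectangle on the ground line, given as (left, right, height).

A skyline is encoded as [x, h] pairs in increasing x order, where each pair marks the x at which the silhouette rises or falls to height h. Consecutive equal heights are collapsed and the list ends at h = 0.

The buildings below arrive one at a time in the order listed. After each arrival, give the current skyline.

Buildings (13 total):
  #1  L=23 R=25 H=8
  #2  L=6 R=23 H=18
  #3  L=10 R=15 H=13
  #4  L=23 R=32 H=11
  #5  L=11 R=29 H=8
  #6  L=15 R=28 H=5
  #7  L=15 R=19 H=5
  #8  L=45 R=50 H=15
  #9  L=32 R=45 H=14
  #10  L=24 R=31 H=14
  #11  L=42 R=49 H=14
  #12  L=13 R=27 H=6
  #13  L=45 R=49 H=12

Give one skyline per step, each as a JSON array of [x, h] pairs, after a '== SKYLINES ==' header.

== SKYLINES ==
[[23,8],[25,0]]
[[6,18],[23,8],[25,0]]
[[6,18],[23,8],[25,0]]
[[6,18],[23,11],[32,0]]
[[6,18],[23,11],[32,0]]
[[6,18],[23,11],[32,0]]
[[6,18],[23,11],[32,0]]
[[6,18],[23,11],[32,0],[45,15],[50,0]]
[[6,18],[23,11],[32,14],[45,15],[50,0]]
[[6,18],[23,11],[24,14],[31,11],[32,14],[45,15],[50,0]]
[[6,18],[23,11],[24,14],[31,11],[32,14],[45,15],[50,0]]
[[6,18],[23,11],[24,14],[31,11],[32,14],[45,15],[50,0]]
[[6,18],[23,11],[24,14],[31,11],[32,14],[45,15],[50,0]]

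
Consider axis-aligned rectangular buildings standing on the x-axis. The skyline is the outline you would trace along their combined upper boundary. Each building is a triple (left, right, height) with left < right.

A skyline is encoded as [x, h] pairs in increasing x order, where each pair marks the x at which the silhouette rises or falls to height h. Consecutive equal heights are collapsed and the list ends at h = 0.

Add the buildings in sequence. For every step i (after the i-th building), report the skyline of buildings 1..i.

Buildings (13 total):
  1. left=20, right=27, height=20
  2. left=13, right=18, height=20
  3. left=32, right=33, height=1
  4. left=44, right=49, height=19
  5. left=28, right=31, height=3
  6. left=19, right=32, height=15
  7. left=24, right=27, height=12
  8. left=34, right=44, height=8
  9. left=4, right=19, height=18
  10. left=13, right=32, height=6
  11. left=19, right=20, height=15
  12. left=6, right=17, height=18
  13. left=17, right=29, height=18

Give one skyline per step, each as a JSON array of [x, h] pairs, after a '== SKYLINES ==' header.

== SKYLINES ==
[[20,20],[27,0]]
[[13,20],[18,0],[20,20],[27,0]]
[[13,20],[18,0],[20,20],[27,0],[32,1],[33,0]]
[[13,20],[18,0],[20,20],[27,0],[32,1],[33,0],[44,19],[49,0]]
[[13,20],[18,0],[20,20],[27,0],[28,3],[31,0],[32,1],[33,0],[44,19],[49,0]]
[[13,20],[18,0],[19,15],[20,20],[27,15],[32,1],[33,0],[44,19],[49,0]]
[[13,20],[18,0],[19,15],[20,20],[27,15],[32,1],[33,0],[44,19],[49,0]]
[[13,20],[18,0],[19,15],[20,20],[27,15],[32,1],[33,0],[34,8],[44,19],[49,0]]
[[4,18],[13,20],[18,18],[19,15],[20,20],[27,15],[32,1],[33,0],[34,8],[44,19],[49,0]]
[[4,18],[13,20],[18,18],[19,15],[20,20],[27,15],[32,1],[33,0],[34,8],[44,19],[49,0]]
[[4,18],[13,20],[18,18],[19,15],[20,20],[27,15],[32,1],[33,0],[34,8],[44,19],[49,0]]
[[4,18],[13,20],[18,18],[19,15],[20,20],[27,15],[32,1],[33,0],[34,8],[44,19],[49,0]]
[[4,18],[13,20],[18,18],[20,20],[27,18],[29,15],[32,1],[33,0],[34,8],[44,19],[49,0]]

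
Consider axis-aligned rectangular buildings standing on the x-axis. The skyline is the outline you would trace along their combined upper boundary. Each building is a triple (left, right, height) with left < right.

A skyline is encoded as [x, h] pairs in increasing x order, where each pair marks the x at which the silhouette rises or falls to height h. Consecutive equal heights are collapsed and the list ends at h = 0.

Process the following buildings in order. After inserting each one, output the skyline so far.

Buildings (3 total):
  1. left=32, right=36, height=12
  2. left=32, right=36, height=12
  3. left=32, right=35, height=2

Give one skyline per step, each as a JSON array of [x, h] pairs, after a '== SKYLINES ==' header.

== SKYLINES ==
[[32,12],[36,0]]
[[32,12],[36,0]]
[[32,12],[36,0]]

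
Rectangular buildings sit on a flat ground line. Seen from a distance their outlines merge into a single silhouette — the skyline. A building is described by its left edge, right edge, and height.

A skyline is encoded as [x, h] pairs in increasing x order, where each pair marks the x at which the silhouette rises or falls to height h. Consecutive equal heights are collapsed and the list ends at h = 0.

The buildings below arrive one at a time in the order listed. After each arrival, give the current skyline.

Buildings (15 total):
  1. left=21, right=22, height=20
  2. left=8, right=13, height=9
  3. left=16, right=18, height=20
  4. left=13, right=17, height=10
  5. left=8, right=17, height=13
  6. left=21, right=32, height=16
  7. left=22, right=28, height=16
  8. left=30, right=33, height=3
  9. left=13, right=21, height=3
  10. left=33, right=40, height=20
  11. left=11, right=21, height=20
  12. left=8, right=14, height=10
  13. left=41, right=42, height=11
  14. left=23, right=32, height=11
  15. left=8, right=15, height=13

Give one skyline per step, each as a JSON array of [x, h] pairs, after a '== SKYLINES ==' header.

== SKYLINES ==
[[21,20],[22,0]]
[[8,9],[13,0],[21,20],[22,0]]
[[8,9],[13,0],[16,20],[18,0],[21,20],[22,0]]
[[8,9],[13,10],[16,20],[18,0],[21,20],[22,0]]
[[8,13],[16,20],[18,0],[21,20],[22,0]]
[[8,13],[16,20],[18,0],[21,20],[22,16],[32,0]]
[[8,13],[16,20],[18,0],[21,20],[22,16],[32,0]]
[[8,13],[16,20],[18,0],[21,20],[22,16],[32,3],[33,0]]
[[8,13],[16,20],[18,3],[21,20],[22,16],[32,3],[33,0]]
[[8,13],[16,20],[18,3],[21,20],[22,16],[32,3],[33,20],[40,0]]
[[8,13],[11,20],[22,16],[32,3],[33,20],[40,0]]
[[8,13],[11,20],[22,16],[32,3],[33,20],[40,0]]
[[8,13],[11,20],[22,16],[32,3],[33,20],[40,0],[41,11],[42,0]]
[[8,13],[11,20],[22,16],[32,3],[33,20],[40,0],[41,11],[42,0]]
[[8,13],[11,20],[22,16],[32,3],[33,20],[40,0],[41,11],[42,0]]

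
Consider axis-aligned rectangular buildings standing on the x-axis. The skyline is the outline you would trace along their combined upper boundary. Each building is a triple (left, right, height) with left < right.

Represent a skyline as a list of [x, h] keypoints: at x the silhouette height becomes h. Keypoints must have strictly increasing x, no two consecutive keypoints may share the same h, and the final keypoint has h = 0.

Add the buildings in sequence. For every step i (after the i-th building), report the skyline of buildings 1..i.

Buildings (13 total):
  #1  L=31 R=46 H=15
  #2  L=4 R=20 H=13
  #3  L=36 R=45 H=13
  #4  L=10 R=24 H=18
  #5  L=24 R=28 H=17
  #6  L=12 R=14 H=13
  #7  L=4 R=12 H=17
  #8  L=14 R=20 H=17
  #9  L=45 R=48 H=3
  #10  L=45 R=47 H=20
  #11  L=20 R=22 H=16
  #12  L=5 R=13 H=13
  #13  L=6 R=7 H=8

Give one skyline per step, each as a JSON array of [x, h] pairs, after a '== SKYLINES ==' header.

== SKYLINES ==
[[31,15],[46,0]]
[[4,13],[20,0],[31,15],[46,0]]
[[4,13],[20,0],[31,15],[46,0]]
[[4,13],[10,18],[24,0],[31,15],[46,0]]
[[4,13],[10,18],[24,17],[28,0],[31,15],[46,0]]
[[4,13],[10,18],[24,17],[28,0],[31,15],[46,0]]
[[4,17],[10,18],[24,17],[28,0],[31,15],[46,0]]
[[4,17],[10,18],[24,17],[28,0],[31,15],[46,0]]
[[4,17],[10,18],[24,17],[28,0],[31,15],[46,3],[48,0]]
[[4,17],[10,18],[24,17],[28,0],[31,15],[45,20],[47,3],[48,0]]
[[4,17],[10,18],[24,17],[28,0],[31,15],[45,20],[47,3],[48,0]]
[[4,17],[10,18],[24,17],[28,0],[31,15],[45,20],[47,3],[48,0]]
[[4,17],[10,18],[24,17],[28,0],[31,15],[45,20],[47,3],[48,0]]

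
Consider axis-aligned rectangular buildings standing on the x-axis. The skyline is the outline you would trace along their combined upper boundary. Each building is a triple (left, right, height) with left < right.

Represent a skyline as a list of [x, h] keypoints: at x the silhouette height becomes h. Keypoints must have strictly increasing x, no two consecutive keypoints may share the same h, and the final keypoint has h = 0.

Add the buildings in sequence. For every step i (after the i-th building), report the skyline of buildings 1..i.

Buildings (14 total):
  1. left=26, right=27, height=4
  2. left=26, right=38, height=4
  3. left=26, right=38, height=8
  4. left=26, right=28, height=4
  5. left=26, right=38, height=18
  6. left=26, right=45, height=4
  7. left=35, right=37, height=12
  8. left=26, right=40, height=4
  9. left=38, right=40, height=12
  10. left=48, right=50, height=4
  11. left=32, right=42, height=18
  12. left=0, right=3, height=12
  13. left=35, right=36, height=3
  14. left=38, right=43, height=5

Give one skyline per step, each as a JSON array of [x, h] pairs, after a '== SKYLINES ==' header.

== SKYLINES ==
[[26,4],[27,0]]
[[26,4],[38,0]]
[[26,8],[38,0]]
[[26,8],[38,0]]
[[26,18],[38,0]]
[[26,18],[38,4],[45,0]]
[[26,18],[38,4],[45,0]]
[[26,18],[38,4],[45,0]]
[[26,18],[38,12],[40,4],[45,0]]
[[26,18],[38,12],[40,4],[45,0],[48,4],[50,0]]
[[26,18],[42,4],[45,0],[48,4],[50,0]]
[[0,12],[3,0],[26,18],[42,4],[45,0],[48,4],[50,0]]
[[0,12],[3,0],[26,18],[42,4],[45,0],[48,4],[50,0]]
[[0,12],[3,0],[26,18],[42,5],[43,4],[45,0],[48,4],[50,0]]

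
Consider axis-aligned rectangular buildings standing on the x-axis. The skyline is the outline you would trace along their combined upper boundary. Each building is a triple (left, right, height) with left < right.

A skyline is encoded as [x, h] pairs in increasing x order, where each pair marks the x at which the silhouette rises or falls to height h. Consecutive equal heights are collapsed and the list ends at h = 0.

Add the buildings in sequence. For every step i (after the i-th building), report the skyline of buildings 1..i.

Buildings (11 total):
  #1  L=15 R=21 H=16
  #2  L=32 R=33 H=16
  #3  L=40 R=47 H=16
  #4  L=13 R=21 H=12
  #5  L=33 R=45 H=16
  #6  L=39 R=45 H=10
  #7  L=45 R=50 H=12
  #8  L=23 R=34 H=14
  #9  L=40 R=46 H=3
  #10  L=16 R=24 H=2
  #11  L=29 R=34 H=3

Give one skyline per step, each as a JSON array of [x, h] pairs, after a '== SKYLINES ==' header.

== SKYLINES ==
[[15,16],[21,0]]
[[15,16],[21,0],[32,16],[33,0]]
[[15,16],[21,0],[32,16],[33,0],[40,16],[47,0]]
[[13,12],[15,16],[21,0],[32,16],[33,0],[40,16],[47,0]]
[[13,12],[15,16],[21,0],[32,16],[47,0]]
[[13,12],[15,16],[21,0],[32,16],[47,0]]
[[13,12],[15,16],[21,0],[32,16],[47,12],[50,0]]
[[13,12],[15,16],[21,0],[23,14],[32,16],[47,12],[50,0]]
[[13,12],[15,16],[21,0],[23,14],[32,16],[47,12],[50,0]]
[[13,12],[15,16],[21,2],[23,14],[32,16],[47,12],[50,0]]
[[13,12],[15,16],[21,2],[23,14],[32,16],[47,12],[50,0]]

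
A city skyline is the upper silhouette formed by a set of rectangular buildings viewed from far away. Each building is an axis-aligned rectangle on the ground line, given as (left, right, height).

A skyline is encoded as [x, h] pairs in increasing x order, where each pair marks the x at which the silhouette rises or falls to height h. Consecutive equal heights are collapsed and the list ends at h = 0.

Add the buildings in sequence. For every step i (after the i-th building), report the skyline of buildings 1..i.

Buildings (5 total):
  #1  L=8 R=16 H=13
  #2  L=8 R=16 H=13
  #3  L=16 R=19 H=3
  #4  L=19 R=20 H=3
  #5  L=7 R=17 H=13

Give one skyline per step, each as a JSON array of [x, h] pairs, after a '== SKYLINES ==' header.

== SKYLINES ==
[[8,13],[16,0]]
[[8,13],[16,0]]
[[8,13],[16,3],[19,0]]
[[8,13],[16,3],[20,0]]
[[7,13],[17,3],[20,0]]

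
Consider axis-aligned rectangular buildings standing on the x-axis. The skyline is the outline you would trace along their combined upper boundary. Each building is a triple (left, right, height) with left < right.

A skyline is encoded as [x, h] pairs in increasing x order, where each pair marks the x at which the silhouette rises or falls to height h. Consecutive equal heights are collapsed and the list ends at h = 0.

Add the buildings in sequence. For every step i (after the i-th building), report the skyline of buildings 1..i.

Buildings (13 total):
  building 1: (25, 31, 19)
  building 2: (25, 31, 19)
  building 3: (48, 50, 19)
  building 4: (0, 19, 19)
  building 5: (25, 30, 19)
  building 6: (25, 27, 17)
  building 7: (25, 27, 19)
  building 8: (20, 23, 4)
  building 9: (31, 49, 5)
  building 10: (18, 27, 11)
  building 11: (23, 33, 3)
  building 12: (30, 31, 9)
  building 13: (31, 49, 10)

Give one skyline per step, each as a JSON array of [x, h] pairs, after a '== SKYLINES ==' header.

== SKYLINES ==
[[25,19],[31,0]]
[[25,19],[31,0]]
[[25,19],[31,0],[48,19],[50,0]]
[[0,19],[19,0],[25,19],[31,0],[48,19],[50,0]]
[[0,19],[19,0],[25,19],[31,0],[48,19],[50,0]]
[[0,19],[19,0],[25,19],[31,0],[48,19],[50,0]]
[[0,19],[19,0],[25,19],[31,0],[48,19],[50,0]]
[[0,19],[19,0],[20,4],[23,0],[25,19],[31,0],[48,19],[50,0]]
[[0,19],[19,0],[20,4],[23,0],[25,19],[31,5],[48,19],[50,0]]
[[0,19],[19,11],[25,19],[31,5],[48,19],[50,0]]
[[0,19],[19,11],[25,19],[31,5],[48,19],[50,0]]
[[0,19],[19,11],[25,19],[31,5],[48,19],[50,0]]
[[0,19],[19,11],[25,19],[31,10],[48,19],[50,0]]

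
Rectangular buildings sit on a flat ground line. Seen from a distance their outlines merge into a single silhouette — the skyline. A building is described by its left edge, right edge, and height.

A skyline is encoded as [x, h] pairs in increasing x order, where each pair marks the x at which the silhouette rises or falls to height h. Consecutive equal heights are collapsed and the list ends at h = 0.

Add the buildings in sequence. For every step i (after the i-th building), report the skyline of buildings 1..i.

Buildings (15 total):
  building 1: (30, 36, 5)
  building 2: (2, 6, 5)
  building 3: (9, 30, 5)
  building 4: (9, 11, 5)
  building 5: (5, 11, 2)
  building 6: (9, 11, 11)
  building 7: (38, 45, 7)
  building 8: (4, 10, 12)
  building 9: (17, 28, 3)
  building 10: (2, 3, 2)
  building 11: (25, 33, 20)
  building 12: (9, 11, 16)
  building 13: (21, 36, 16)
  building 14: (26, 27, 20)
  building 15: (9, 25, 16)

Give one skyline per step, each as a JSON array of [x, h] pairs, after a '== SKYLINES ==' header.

== SKYLINES ==
[[30,5],[36,0]]
[[2,5],[6,0],[30,5],[36,0]]
[[2,5],[6,0],[9,5],[36,0]]
[[2,5],[6,0],[9,5],[36,0]]
[[2,5],[6,2],[9,5],[36,0]]
[[2,5],[6,2],[9,11],[11,5],[36,0]]
[[2,5],[6,2],[9,11],[11,5],[36,0],[38,7],[45,0]]
[[2,5],[4,12],[10,11],[11,5],[36,0],[38,7],[45,0]]
[[2,5],[4,12],[10,11],[11,5],[36,0],[38,7],[45,0]]
[[2,5],[4,12],[10,11],[11,5],[36,0],[38,7],[45,0]]
[[2,5],[4,12],[10,11],[11,5],[25,20],[33,5],[36,0],[38,7],[45,0]]
[[2,5],[4,12],[9,16],[11,5],[25,20],[33,5],[36,0],[38,7],[45,0]]
[[2,5],[4,12],[9,16],[11,5],[21,16],[25,20],[33,16],[36,0],[38,7],[45,0]]
[[2,5],[4,12],[9,16],[11,5],[21,16],[25,20],[33,16],[36,0],[38,7],[45,0]]
[[2,5],[4,12],[9,16],[25,20],[33,16],[36,0],[38,7],[45,0]]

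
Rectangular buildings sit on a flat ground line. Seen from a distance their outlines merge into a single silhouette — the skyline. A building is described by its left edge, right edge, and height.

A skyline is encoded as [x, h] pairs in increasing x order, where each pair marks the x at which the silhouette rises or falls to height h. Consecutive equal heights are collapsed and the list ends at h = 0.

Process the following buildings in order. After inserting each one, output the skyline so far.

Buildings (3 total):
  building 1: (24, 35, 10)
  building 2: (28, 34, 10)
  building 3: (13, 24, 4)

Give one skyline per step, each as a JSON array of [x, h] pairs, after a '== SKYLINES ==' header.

== SKYLINES ==
[[24,10],[35,0]]
[[24,10],[35,0]]
[[13,4],[24,10],[35,0]]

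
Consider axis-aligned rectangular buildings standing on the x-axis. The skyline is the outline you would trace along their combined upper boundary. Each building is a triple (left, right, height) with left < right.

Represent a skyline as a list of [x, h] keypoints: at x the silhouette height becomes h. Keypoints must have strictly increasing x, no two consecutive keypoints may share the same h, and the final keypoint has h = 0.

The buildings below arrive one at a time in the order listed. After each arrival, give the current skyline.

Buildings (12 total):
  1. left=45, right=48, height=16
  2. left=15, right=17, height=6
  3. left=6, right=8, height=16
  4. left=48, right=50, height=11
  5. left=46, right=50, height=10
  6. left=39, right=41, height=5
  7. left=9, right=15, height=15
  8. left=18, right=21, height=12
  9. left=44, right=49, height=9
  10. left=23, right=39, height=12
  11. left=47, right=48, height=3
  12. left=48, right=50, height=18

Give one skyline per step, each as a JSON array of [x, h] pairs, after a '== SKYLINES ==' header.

== SKYLINES ==
[[45,16],[48,0]]
[[15,6],[17,0],[45,16],[48,0]]
[[6,16],[8,0],[15,6],[17,0],[45,16],[48,0]]
[[6,16],[8,0],[15,6],[17,0],[45,16],[48,11],[50,0]]
[[6,16],[8,0],[15,6],[17,0],[45,16],[48,11],[50,0]]
[[6,16],[8,0],[15,6],[17,0],[39,5],[41,0],[45,16],[48,11],[50,0]]
[[6,16],[8,0],[9,15],[15,6],[17,0],[39,5],[41,0],[45,16],[48,11],[50,0]]
[[6,16],[8,0],[9,15],[15,6],[17,0],[18,12],[21,0],[39,5],[41,0],[45,16],[48,11],[50,0]]
[[6,16],[8,0],[9,15],[15,6],[17,0],[18,12],[21,0],[39,5],[41,0],[44,9],[45,16],[48,11],[50,0]]
[[6,16],[8,0],[9,15],[15,6],[17,0],[18,12],[21,0],[23,12],[39,5],[41,0],[44,9],[45,16],[48,11],[50,0]]
[[6,16],[8,0],[9,15],[15,6],[17,0],[18,12],[21,0],[23,12],[39,5],[41,0],[44,9],[45,16],[48,11],[50,0]]
[[6,16],[8,0],[9,15],[15,6],[17,0],[18,12],[21,0],[23,12],[39,5],[41,0],[44,9],[45,16],[48,18],[50,0]]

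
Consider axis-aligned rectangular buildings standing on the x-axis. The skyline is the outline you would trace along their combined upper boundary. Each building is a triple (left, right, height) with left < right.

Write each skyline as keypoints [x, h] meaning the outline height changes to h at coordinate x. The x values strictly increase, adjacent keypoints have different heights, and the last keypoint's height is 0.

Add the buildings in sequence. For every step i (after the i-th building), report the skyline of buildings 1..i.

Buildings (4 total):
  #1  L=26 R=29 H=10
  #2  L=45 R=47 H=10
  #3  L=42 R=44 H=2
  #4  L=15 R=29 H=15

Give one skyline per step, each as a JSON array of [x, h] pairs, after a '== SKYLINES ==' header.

== SKYLINES ==
[[26,10],[29,0]]
[[26,10],[29,0],[45,10],[47,0]]
[[26,10],[29,0],[42,2],[44,0],[45,10],[47,0]]
[[15,15],[29,0],[42,2],[44,0],[45,10],[47,0]]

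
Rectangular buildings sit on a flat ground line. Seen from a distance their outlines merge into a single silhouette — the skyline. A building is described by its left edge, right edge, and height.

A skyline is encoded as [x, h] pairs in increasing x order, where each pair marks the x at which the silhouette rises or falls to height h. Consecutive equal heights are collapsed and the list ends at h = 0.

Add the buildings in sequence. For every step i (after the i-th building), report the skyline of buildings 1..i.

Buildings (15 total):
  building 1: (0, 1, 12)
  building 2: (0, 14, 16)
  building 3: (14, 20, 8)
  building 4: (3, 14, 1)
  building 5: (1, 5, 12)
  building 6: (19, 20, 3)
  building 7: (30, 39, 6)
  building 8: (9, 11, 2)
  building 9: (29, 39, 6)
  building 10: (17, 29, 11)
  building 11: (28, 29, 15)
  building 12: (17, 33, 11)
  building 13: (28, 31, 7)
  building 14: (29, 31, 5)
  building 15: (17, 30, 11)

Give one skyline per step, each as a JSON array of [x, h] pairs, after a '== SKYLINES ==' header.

== SKYLINES ==
[[0,12],[1,0]]
[[0,16],[14,0]]
[[0,16],[14,8],[20,0]]
[[0,16],[14,8],[20,0]]
[[0,16],[14,8],[20,0]]
[[0,16],[14,8],[20,0]]
[[0,16],[14,8],[20,0],[30,6],[39,0]]
[[0,16],[14,8],[20,0],[30,6],[39,0]]
[[0,16],[14,8],[20,0],[29,6],[39,0]]
[[0,16],[14,8],[17,11],[29,6],[39,0]]
[[0,16],[14,8],[17,11],[28,15],[29,6],[39,0]]
[[0,16],[14,8],[17,11],[28,15],[29,11],[33,6],[39,0]]
[[0,16],[14,8],[17,11],[28,15],[29,11],[33,6],[39,0]]
[[0,16],[14,8],[17,11],[28,15],[29,11],[33,6],[39,0]]
[[0,16],[14,8],[17,11],[28,15],[29,11],[33,6],[39,0]]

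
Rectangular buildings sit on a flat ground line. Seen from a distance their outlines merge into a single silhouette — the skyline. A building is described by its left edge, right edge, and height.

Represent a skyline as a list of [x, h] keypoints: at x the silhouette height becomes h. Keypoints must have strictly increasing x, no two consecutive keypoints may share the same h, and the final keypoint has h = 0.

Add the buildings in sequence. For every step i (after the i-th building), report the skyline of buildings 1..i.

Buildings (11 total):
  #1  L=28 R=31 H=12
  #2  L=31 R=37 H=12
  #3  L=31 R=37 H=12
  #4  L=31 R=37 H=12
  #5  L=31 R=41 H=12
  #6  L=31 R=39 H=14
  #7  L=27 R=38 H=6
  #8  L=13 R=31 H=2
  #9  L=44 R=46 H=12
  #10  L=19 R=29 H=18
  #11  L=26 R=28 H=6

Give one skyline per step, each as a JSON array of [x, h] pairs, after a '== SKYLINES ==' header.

== SKYLINES ==
[[28,12],[31,0]]
[[28,12],[37,0]]
[[28,12],[37,0]]
[[28,12],[37,0]]
[[28,12],[41,0]]
[[28,12],[31,14],[39,12],[41,0]]
[[27,6],[28,12],[31,14],[39,12],[41,0]]
[[13,2],[27,6],[28,12],[31,14],[39,12],[41,0]]
[[13,2],[27,6],[28,12],[31,14],[39,12],[41,0],[44,12],[46,0]]
[[13,2],[19,18],[29,12],[31,14],[39,12],[41,0],[44,12],[46,0]]
[[13,2],[19,18],[29,12],[31,14],[39,12],[41,0],[44,12],[46,0]]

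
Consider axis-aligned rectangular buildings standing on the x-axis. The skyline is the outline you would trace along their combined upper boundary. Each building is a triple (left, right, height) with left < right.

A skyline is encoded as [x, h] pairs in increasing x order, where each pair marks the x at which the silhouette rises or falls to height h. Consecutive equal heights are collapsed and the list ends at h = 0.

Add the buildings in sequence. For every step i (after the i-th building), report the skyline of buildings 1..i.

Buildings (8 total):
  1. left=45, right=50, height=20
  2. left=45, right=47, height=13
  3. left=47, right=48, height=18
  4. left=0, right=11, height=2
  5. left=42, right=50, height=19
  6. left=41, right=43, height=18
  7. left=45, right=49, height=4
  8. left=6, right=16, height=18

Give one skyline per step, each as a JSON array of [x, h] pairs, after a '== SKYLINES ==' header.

== SKYLINES ==
[[45,20],[50,0]]
[[45,20],[50,0]]
[[45,20],[50,0]]
[[0,2],[11,0],[45,20],[50,0]]
[[0,2],[11,0],[42,19],[45,20],[50,0]]
[[0,2],[11,0],[41,18],[42,19],[45,20],[50,0]]
[[0,2],[11,0],[41,18],[42,19],[45,20],[50,0]]
[[0,2],[6,18],[16,0],[41,18],[42,19],[45,20],[50,0]]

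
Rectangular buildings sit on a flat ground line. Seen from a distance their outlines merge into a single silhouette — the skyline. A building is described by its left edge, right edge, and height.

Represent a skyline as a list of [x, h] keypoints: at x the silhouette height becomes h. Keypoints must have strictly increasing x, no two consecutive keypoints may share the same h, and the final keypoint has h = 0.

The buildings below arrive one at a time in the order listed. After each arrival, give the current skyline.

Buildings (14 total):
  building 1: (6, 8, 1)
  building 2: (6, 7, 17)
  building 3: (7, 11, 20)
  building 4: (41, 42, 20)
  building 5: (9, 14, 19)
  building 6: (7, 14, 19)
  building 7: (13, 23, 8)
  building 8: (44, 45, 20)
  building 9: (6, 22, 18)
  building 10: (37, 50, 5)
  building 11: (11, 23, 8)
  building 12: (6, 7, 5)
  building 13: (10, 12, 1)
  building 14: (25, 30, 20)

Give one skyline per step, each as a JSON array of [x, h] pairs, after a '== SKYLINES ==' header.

== SKYLINES ==
[[6,1],[8,0]]
[[6,17],[7,1],[8,0]]
[[6,17],[7,20],[11,0]]
[[6,17],[7,20],[11,0],[41,20],[42,0]]
[[6,17],[7,20],[11,19],[14,0],[41,20],[42,0]]
[[6,17],[7,20],[11,19],[14,0],[41,20],[42,0]]
[[6,17],[7,20],[11,19],[14,8],[23,0],[41,20],[42,0]]
[[6,17],[7,20],[11,19],[14,8],[23,0],[41,20],[42,0],[44,20],[45,0]]
[[6,18],[7,20],[11,19],[14,18],[22,8],[23,0],[41,20],[42,0],[44,20],[45,0]]
[[6,18],[7,20],[11,19],[14,18],[22,8],[23,0],[37,5],[41,20],[42,5],[44,20],[45,5],[50,0]]
[[6,18],[7,20],[11,19],[14,18],[22,8],[23,0],[37,5],[41,20],[42,5],[44,20],[45,5],[50,0]]
[[6,18],[7,20],[11,19],[14,18],[22,8],[23,0],[37,5],[41,20],[42,5],[44,20],[45,5],[50,0]]
[[6,18],[7,20],[11,19],[14,18],[22,8],[23,0],[37,5],[41,20],[42,5],[44,20],[45,5],[50,0]]
[[6,18],[7,20],[11,19],[14,18],[22,8],[23,0],[25,20],[30,0],[37,5],[41,20],[42,5],[44,20],[45,5],[50,0]]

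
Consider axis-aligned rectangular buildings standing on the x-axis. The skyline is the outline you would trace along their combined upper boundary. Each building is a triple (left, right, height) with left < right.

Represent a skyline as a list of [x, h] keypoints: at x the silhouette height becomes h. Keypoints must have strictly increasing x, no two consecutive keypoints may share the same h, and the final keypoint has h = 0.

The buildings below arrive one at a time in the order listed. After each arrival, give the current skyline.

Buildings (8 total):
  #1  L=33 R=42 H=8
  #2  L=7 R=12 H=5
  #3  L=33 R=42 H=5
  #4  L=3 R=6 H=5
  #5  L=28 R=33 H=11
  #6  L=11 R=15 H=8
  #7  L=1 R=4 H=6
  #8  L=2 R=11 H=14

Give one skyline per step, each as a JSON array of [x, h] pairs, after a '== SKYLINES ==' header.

== SKYLINES ==
[[33,8],[42,0]]
[[7,5],[12,0],[33,8],[42,0]]
[[7,5],[12,0],[33,8],[42,0]]
[[3,5],[6,0],[7,5],[12,0],[33,8],[42,0]]
[[3,5],[6,0],[7,5],[12,0],[28,11],[33,8],[42,0]]
[[3,5],[6,0],[7,5],[11,8],[15,0],[28,11],[33,8],[42,0]]
[[1,6],[4,5],[6,0],[7,5],[11,8],[15,0],[28,11],[33,8],[42,0]]
[[1,6],[2,14],[11,8],[15,0],[28,11],[33,8],[42,0]]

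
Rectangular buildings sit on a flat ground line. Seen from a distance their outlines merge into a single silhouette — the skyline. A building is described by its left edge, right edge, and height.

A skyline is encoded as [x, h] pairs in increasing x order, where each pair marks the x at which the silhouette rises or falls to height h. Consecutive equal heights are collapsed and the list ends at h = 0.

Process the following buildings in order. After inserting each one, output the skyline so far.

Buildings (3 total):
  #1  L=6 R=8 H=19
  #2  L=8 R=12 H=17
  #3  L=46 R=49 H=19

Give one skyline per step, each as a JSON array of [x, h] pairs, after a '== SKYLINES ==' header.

== SKYLINES ==
[[6,19],[8,0]]
[[6,19],[8,17],[12,0]]
[[6,19],[8,17],[12,0],[46,19],[49,0]]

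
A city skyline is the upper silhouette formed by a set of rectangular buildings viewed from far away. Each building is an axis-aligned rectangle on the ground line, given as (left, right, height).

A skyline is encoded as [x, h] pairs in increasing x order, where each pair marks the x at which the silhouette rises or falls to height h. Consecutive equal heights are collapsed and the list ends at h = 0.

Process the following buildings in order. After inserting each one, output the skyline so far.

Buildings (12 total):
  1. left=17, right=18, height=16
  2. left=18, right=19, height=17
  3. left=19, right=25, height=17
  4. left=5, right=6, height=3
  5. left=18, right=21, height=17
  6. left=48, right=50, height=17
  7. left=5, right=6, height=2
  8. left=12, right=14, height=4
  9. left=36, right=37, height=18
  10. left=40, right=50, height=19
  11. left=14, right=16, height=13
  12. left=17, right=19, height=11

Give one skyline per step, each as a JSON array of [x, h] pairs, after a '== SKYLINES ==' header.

== SKYLINES ==
[[17,16],[18,0]]
[[17,16],[18,17],[19,0]]
[[17,16],[18,17],[25,0]]
[[5,3],[6,0],[17,16],[18,17],[25,0]]
[[5,3],[6,0],[17,16],[18,17],[25,0]]
[[5,3],[6,0],[17,16],[18,17],[25,0],[48,17],[50,0]]
[[5,3],[6,0],[17,16],[18,17],[25,0],[48,17],[50,0]]
[[5,3],[6,0],[12,4],[14,0],[17,16],[18,17],[25,0],[48,17],[50,0]]
[[5,3],[6,0],[12,4],[14,0],[17,16],[18,17],[25,0],[36,18],[37,0],[48,17],[50,0]]
[[5,3],[6,0],[12,4],[14,0],[17,16],[18,17],[25,0],[36,18],[37,0],[40,19],[50,0]]
[[5,3],[6,0],[12,4],[14,13],[16,0],[17,16],[18,17],[25,0],[36,18],[37,0],[40,19],[50,0]]
[[5,3],[6,0],[12,4],[14,13],[16,0],[17,16],[18,17],[25,0],[36,18],[37,0],[40,19],[50,0]]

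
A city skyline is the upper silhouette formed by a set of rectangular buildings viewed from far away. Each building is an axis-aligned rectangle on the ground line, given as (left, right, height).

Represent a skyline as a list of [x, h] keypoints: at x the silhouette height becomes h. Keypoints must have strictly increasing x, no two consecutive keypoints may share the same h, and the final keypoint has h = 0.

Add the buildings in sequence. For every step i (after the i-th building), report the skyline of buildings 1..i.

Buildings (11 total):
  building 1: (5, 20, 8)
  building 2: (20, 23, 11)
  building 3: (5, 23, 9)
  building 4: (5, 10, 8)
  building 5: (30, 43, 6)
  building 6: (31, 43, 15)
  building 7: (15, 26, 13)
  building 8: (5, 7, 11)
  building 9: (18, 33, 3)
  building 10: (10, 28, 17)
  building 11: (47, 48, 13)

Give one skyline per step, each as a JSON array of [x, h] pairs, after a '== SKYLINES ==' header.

== SKYLINES ==
[[5,8],[20,0]]
[[5,8],[20,11],[23,0]]
[[5,9],[20,11],[23,0]]
[[5,9],[20,11],[23,0]]
[[5,9],[20,11],[23,0],[30,6],[43,0]]
[[5,9],[20,11],[23,0],[30,6],[31,15],[43,0]]
[[5,9],[15,13],[26,0],[30,6],[31,15],[43,0]]
[[5,11],[7,9],[15,13],[26,0],[30,6],[31,15],[43,0]]
[[5,11],[7,9],[15,13],[26,3],[30,6],[31,15],[43,0]]
[[5,11],[7,9],[10,17],[28,3],[30,6],[31,15],[43,0]]
[[5,11],[7,9],[10,17],[28,3],[30,6],[31,15],[43,0],[47,13],[48,0]]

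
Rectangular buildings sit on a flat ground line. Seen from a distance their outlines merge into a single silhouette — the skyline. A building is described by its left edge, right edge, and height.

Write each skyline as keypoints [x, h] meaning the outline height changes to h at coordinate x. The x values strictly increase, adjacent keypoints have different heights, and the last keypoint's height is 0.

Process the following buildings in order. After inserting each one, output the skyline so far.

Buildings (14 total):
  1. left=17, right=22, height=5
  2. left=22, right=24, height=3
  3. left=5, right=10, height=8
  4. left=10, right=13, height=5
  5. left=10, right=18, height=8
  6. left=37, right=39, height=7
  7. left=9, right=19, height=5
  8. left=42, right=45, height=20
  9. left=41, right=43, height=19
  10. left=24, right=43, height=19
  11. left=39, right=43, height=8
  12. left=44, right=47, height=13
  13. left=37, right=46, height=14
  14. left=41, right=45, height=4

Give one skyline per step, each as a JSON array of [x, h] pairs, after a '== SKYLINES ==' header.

== SKYLINES ==
[[17,5],[22,0]]
[[17,5],[22,3],[24,0]]
[[5,8],[10,0],[17,5],[22,3],[24,0]]
[[5,8],[10,5],[13,0],[17,5],[22,3],[24,0]]
[[5,8],[18,5],[22,3],[24,0]]
[[5,8],[18,5],[22,3],[24,0],[37,7],[39,0]]
[[5,8],[18,5],[22,3],[24,0],[37,7],[39,0]]
[[5,8],[18,5],[22,3],[24,0],[37,7],[39,0],[42,20],[45,0]]
[[5,8],[18,5],[22,3],[24,0],[37,7],[39,0],[41,19],[42,20],[45,0]]
[[5,8],[18,5],[22,3],[24,19],[42,20],[45,0]]
[[5,8],[18,5],[22,3],[24,19],[42,20],[45,0]]
[[5,8],[18,5],[22,3],[24,19],[42,20],[45,13],[47,0]]
[[5,8],[18,5],[22,3],[24,19],[42,20],[45,14],[46,13],[47,0]]
[[5,8],[18,5],[22,3],[24,19],[42,20],[45,14],[46,13],[47,0]]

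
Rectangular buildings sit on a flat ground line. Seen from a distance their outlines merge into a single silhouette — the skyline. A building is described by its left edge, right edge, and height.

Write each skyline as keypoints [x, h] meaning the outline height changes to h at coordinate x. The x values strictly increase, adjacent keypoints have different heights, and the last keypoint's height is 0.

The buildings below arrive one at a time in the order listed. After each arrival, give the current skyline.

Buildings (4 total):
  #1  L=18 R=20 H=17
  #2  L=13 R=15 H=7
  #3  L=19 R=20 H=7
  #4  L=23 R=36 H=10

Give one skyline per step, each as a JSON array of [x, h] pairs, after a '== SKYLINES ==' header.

== SKYLINES ==
[[18,17],[20,0]]
[[13,7],[15,0],[18,17],[20,0]]
[[13,7],[15,0],[18,17],[20,0]]
[[13,7],[15,0],[18,17],[20,0],[23,10],[36,0]]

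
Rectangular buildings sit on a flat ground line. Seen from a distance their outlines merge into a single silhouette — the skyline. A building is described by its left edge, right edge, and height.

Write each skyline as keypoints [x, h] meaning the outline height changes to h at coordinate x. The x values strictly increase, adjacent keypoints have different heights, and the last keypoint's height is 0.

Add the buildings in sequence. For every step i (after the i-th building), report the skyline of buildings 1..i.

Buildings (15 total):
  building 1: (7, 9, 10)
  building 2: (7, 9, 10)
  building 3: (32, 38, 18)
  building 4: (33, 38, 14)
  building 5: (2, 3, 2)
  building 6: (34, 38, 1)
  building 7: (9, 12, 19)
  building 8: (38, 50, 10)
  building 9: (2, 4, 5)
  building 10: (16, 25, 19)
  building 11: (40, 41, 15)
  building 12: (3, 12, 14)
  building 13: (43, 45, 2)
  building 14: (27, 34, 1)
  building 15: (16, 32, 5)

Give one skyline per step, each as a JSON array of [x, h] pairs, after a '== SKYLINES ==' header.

== SKYLINES ==
[[7,10],[9,0]]
[[7,10],[9,0]]
[[7,10],[9,0],[32,18],[38,0]]
[[7,10],[9,0],[32,18],[38,0]]
[[2,2],[3,0],[7,10],[9,0],[32,18],[38,0]]
[[2,2],[3,0],[7,10],[9,0],[32,18],[38,0]]
[[2,2],[3,0],[7,10],[9,19],[12,0],[32,18],[38,0]]
[[2,2],[3,0],[7,10],[9,19],[12,0],[32,18],[38,10],[50,0]]
[[2,5],[4,0],[7,10],[9,19],[12,0],[32,18],[38,10],[50,0]]
[[2,5],[4,0],[7,10],[9,19],[12,0],[16,19],[25,0],[32,18],[38,10],[50,0]]
[[2,5],[4,0],[7,10],[9,19],[12,0],[16,19],[25,0],[32,18],[38,10],[40,15],[41,10],[50,0]]
[[2,5],[3,14],[9,19],[12,0],[16,19],[25,0],[32,18],[38,10],[40,15],[41,10],[50,0]]
[[2,5],[3,14],[9,19],[12,0],[16,19],[25,0],[32,18],[38,10],[40,15],[41,10],[50,0]]
[[2,5],[3,14],[9,19],[12,0],[16,19],[25,0],[27,1],[32,18],[38,10],[40,15],[41,10],[50,0]]
[[2,5],[3,14],[9,19],[12,0],[16,19],[25,5],[32,18],[38,10],[40,15],[41,10],[50,0]]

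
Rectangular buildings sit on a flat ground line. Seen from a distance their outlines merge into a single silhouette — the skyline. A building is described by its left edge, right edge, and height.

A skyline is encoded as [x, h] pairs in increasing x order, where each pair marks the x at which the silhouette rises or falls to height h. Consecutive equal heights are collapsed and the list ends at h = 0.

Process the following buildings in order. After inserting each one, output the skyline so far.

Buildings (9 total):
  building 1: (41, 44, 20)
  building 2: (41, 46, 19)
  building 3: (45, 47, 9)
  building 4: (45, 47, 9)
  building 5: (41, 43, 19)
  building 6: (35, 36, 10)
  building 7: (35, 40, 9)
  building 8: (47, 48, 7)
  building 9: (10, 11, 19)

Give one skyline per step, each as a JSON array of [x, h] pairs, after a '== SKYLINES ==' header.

== SKYLINES ==
[[41,20],[44,0]]
[[41,20],[44,19],[46,0]]
[[41,20],[44,19],[46,9],[47,0]]
[[41,20],[44,19],[46,9],[47,0]]
[[41,20],[44,19],[46,9],[47,0]]
[[35,10],[36,0],[41,20],[44,19],[46,9],[47,0]]
[[35,10],[36,9],[40,0],[41,20],[44,19],[46,9],[47,0]]
[[35,10],[36,9],[40,0],[41,20],[44,19],[46,9],[47,7],[48,0]]
[[10,19],[11,0],[35,10],[36,9],[40,0],[41,20],[44,19],[46,9],[47,7],[48,0]]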